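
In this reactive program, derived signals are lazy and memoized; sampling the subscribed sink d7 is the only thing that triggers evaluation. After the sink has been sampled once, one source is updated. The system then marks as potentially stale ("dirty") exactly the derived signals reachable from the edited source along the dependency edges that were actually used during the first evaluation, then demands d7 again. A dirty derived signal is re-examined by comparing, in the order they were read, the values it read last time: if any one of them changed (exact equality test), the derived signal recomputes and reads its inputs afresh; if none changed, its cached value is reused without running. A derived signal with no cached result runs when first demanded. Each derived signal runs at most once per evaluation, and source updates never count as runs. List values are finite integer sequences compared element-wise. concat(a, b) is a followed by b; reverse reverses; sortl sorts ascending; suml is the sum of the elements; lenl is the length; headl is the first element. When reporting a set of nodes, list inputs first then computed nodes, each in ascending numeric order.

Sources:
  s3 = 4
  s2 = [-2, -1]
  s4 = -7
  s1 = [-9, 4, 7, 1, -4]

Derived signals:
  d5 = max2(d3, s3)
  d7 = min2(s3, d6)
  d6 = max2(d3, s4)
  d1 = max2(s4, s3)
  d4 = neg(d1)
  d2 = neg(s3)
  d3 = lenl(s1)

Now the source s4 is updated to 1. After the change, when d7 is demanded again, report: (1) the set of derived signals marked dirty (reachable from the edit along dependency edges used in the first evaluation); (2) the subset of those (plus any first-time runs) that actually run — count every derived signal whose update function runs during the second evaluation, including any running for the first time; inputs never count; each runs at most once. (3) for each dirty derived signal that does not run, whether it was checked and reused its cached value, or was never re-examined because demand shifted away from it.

First demand of the output computes:
  d3 = lenl([-9, 4, 7, 1, -4]) = 5
  d6 = max2(5, -7) = 5
  d7 = min2(4, 5) = 4

After the edit, cleaning proceeds:
  d6: a read changed (s4 -7->1) — executes, giving 5 — identical to its old value.
  d7: dirty, but its reads are unchanged (s3 unchanged, d6 unchanged); cached 4 stands.

Note the absorption at d6: it re-runs yet its value is the same, leaving the output's value untouched.

The edit dirties: d6, d7.
1 derived signals run: d6.
Cache hits after checking: d7.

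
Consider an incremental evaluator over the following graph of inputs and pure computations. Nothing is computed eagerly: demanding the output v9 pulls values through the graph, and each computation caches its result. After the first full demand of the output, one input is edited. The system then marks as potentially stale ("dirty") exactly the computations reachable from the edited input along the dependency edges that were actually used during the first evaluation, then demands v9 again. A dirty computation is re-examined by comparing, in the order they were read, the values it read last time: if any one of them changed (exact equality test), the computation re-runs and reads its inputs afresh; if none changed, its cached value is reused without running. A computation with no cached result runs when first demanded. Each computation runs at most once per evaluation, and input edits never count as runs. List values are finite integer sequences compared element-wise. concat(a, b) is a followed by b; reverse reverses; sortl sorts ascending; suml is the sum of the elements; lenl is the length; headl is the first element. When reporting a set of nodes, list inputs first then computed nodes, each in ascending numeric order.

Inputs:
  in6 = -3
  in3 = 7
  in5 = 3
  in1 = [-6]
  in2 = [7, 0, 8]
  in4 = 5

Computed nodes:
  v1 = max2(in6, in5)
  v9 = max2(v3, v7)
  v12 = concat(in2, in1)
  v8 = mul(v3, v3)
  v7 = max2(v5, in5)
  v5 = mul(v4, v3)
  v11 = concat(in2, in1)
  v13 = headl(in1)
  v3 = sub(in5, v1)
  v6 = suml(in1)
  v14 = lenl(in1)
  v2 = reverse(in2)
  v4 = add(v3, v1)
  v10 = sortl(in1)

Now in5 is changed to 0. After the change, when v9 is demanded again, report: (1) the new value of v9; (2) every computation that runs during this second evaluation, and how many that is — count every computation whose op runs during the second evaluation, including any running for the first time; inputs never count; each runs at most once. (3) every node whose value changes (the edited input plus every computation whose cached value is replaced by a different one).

Initial pass — values computed on the first demand:
  v1 = max2(-3, 3) = 3
  v3 = sub(3, 3) = 0
  v4 = add(0, 3) = 3
  v5 = mul(3, 0) = 0
  v7 = max2(0, 3) = 3
  v9 = max2(0, 3) = 3

Second demand — change propagation:
  v1: re-runs because in5 3->0; new result 0.
  v3: re-runs because in5 3->0; v1 3->0; new result 0 (unchanged).
  v4: re-runs because v1 3->0; new result 0.
  v5: re-runs because v4 3->0; new result 0 (unchanged).
  v7: re-runs because in5 3->0; new result 0.
  v9: re-runs because v7 3->0; new result 0.

v9 now evaluates to 0.
Run set: v1, v3, v4, v5, v7, v9 (6 run).
Changed values: in5, v1, v4, v7, v9.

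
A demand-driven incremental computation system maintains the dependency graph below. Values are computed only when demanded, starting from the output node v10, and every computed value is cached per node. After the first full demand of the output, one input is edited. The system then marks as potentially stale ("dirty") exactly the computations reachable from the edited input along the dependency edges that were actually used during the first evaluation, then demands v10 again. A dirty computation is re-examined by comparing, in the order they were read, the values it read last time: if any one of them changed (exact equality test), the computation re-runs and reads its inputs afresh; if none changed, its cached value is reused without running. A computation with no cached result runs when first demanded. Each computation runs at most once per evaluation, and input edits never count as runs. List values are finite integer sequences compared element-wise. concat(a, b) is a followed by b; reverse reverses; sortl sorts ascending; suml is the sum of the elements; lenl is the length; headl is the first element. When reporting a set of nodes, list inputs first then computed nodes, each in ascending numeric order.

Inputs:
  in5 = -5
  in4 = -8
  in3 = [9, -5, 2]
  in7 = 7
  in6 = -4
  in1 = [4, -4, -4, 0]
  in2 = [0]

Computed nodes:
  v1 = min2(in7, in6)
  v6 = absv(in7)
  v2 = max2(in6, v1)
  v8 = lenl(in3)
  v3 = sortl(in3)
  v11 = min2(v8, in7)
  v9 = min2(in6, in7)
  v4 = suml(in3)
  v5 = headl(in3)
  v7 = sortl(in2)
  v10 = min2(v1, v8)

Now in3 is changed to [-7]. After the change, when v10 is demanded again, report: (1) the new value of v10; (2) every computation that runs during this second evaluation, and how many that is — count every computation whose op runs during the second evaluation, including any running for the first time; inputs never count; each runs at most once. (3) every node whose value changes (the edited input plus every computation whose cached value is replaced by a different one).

First evaluation (everything demanded from the output):
  v1 = min2(7, -4) = -4
  v8 = lenl([9, -5, 2]) = 3
  v10 = min2(-4, 3) = -4

Propagation after the edit:
  v8: runs — in3 [9, -5, 2]->[-7]; result 1.
  v10: runs — v8 3->1; result -4 (same value as before).

New value of v10: -4.
Computations that run: v8, v10 — 2 in total.
Values that change: in3, v8.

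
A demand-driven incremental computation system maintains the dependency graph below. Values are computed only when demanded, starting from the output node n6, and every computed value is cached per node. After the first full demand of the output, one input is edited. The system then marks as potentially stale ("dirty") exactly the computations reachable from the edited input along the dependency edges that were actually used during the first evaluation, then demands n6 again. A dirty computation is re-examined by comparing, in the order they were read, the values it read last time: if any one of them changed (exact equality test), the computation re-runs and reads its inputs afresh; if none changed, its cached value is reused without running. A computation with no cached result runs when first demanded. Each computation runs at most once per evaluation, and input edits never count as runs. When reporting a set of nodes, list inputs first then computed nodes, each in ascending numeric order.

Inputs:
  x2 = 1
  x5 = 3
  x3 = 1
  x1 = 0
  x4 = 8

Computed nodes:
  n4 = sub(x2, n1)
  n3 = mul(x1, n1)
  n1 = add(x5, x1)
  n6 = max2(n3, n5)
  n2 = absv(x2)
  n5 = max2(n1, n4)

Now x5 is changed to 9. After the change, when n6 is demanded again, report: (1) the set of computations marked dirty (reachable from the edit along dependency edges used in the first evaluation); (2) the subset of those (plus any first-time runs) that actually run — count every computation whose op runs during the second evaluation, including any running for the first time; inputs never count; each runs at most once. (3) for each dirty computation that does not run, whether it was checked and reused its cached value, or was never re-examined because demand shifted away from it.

First evaluation (everything demanded from the output):
  n1 = add(3, 0) = 3
  n3 = mul(0, 3) = 0
  n4 = sub(1, 3) = -2
  n5 = max2(3, -2) = 3
  n6 = max2(0, 3) = 3

Propagation after the edit:
  n1: runs — x5 3->9; result 9.
  n3: runs — n1 3->9; result 0 (same value as before).
  n4: runs — n1 3->9; result -8.
  n5: runs — n1 3->9; n4 -2->-8; result 9.
  n6: runs — n5 3->9; result 9.

Marked dirty: n1, n3, n4, n5, n6.
Computations that run: n1, n3, n4, n5, n6 — 5 in total.
Every dirty computation ran.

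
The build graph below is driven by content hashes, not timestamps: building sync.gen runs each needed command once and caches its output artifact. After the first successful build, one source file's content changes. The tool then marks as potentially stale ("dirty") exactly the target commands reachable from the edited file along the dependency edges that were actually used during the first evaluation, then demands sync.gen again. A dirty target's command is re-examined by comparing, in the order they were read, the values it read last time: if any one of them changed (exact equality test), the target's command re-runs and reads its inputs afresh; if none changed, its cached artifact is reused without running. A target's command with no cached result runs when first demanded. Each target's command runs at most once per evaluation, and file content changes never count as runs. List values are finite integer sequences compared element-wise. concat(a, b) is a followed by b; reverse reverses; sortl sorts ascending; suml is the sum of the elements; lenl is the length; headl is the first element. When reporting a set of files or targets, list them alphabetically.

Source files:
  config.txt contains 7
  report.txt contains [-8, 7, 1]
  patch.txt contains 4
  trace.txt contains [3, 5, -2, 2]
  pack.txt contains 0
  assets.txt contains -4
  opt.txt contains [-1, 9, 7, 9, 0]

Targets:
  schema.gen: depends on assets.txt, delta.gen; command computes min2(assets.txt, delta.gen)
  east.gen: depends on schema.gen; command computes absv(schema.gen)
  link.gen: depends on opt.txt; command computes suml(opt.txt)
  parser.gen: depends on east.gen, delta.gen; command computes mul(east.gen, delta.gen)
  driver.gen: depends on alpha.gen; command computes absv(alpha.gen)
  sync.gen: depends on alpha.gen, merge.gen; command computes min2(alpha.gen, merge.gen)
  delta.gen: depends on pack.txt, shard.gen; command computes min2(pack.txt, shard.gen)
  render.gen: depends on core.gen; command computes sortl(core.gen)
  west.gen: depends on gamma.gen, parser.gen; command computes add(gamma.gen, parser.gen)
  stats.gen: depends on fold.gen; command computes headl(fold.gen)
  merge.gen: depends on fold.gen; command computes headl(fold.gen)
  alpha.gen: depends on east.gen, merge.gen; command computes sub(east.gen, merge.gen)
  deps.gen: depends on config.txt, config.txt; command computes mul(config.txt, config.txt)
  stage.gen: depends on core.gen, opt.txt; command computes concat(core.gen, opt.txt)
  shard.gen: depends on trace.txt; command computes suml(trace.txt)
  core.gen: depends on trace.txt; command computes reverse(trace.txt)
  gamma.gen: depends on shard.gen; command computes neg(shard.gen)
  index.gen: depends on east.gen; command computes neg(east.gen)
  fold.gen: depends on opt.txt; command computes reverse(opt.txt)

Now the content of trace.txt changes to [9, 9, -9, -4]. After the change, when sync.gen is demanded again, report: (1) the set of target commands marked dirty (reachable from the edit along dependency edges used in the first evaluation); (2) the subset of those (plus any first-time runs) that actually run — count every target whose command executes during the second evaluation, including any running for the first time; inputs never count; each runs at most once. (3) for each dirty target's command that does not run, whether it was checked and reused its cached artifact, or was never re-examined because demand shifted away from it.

Initial pass — values computed on the first demand:
  fold.gen = reverse([-1, 9, 7, 9, 0]) = [0, 9, 7, 9, -1]
  merge.gen = headl([0, 9, 7, 9, -1]) = 0
  shard.gen = suml([3, 5, -2, 2]) = 8
  delta.gen = min2(0, 8) = 0
  schema.gen = min2(-4, 0) = -4
  east.gen = absv(-4) = 4
  alpha.gen = sub(4, 0) = 4
  sync.gen = min2(4, 0) = 0

Second demand — change propagation:
  shard.gen: re-runs because trace.txt [3, 5, -2, 2]->[9, 9, -9, -4]; new result 5.
  delta.gen: re-runs because shard.gen 8->5; new result 0 (unchanged).
  schema.gen: re-examined; everything it read last time is the same (assets.txt unchanged, delta.gen unchanged) — cache -4 kept, no run.
  east.gen: re-examined; everything it read last time is the same (schema.gen unchanged) — cache 4 kept, no run.
  alpha.gen: re-examined; everything it read last time is the same (east.gen unchanged, merge.gen unchanged) — cache 4 kept, no run.
  sync.gen: re-examined; everything it read last time is the same (alpha.gen unchanged, merge.gen unchanged) — cache 0 kept, no run.

The important point: delta.gen recomputes to an identical value, and the output ends up unchanged.

Dirty set: alpha.gen, delta.gen, east.gen, schema.gen, shard.gen, sync.gen.
Run set: delta.gen, shard.gen (2 run).
Re-examined without running (cache reused): alpha.gen, east.gen, schema.gen, sync.gen.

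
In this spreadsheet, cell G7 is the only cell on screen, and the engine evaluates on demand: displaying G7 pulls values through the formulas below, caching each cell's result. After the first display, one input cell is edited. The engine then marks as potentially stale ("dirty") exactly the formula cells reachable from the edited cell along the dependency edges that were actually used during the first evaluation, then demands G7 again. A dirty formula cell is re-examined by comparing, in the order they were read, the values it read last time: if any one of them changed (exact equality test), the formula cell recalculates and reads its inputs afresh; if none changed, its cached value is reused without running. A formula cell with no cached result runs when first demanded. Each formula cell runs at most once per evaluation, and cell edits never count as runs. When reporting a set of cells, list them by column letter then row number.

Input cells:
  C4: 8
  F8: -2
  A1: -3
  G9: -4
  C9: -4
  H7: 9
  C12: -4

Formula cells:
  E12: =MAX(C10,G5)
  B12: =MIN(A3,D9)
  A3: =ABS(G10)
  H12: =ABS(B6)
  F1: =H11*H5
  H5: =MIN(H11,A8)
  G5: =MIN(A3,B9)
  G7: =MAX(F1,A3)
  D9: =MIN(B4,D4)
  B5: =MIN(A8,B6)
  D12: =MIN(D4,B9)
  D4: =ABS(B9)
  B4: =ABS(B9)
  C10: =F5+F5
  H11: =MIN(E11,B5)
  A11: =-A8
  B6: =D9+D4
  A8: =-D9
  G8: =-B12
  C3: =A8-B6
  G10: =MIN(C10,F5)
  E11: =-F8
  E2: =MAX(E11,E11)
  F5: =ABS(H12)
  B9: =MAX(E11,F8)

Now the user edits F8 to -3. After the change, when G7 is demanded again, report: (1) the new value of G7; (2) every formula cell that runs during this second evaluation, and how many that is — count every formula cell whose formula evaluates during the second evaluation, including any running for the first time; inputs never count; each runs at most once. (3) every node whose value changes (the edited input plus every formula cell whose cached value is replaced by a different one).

G7 now evaluates to 9.
Run set: A3, A8, B4, B5, B6, B9, C10, D4, D9, E11, F1, F5, G7, G10, H5, H11, H12 (17 run).
Changed values: A3, A8, B4, B5, B6, B9, C10, D4, D9, E11, F1, F5, F8, G7, G10, H5, H11, H12.

Initial pass — values computed on the first demand:
  E11 = -(-2) = 2
  B9 = MAX(2, -2) = 2
  B4 = ABS(2) = 2
  D4 = ABS(2) = 2
  D9 = MIN(2, 2) = 2
  A8 = -(2) = -2
  B6 = 2 + 2 = 4
  B5 = MIN(-2, 4) = -2
  H11 = MIN(2, -2) = -2
  H5 = MIN(-2, -2) = -2
  F1 = -2 * -2 = 4
  H12 = ABS(4) = 4
  F5 = ABS(4) = 4
  C10 = 4 + 4 = 8
  G10 = MIN(8, 4) = 4
  A3 = ABS(4) = 4
  G7 = MAX(4, 4) = 4

Second demand — change propagation:
  E11: re-runs because F8 -2->-3; new result 3.
  B9: re-runs because E11 2->3; F8 -2->-3; new result 3.
  B4: re-runs because B9 2->3; new result 3.
  D4: re-runs because B9 2->3; new result 3.
  D9: re-runs because B4 2->3; D4 2->3; new result 3.
  A8: re-runs because D9 2->3; new result -3.
  B6: re-runs because D9 2->3; D4 2->3; new result 6.
  B5: re-runs because A8 -2->-3; B6 4->6; new result -3.
  H11: re-runs because E11 2->3; B5 -2->-3; new result -3.
  H5: re-runs because H11 -2->-3; A8 -2->-3; new result -3.
  F1: re-runs because H11 -2->-3; H5 -2->-3; new result 9.
  H12: re-runs because B6 4->6; new result 6.
  F5: re-runs because H12 4->6; new result 6.
  C10: re-runs because F5 4->6; F5 4->6; new result 12.
  G10: re-runs because C10 8->12; F5 4->6; new result 6.
  A3: re-runs because G10 4->6; new result 6.
  G7: re-runs because F1 4->9; A3 4->6; new result 9.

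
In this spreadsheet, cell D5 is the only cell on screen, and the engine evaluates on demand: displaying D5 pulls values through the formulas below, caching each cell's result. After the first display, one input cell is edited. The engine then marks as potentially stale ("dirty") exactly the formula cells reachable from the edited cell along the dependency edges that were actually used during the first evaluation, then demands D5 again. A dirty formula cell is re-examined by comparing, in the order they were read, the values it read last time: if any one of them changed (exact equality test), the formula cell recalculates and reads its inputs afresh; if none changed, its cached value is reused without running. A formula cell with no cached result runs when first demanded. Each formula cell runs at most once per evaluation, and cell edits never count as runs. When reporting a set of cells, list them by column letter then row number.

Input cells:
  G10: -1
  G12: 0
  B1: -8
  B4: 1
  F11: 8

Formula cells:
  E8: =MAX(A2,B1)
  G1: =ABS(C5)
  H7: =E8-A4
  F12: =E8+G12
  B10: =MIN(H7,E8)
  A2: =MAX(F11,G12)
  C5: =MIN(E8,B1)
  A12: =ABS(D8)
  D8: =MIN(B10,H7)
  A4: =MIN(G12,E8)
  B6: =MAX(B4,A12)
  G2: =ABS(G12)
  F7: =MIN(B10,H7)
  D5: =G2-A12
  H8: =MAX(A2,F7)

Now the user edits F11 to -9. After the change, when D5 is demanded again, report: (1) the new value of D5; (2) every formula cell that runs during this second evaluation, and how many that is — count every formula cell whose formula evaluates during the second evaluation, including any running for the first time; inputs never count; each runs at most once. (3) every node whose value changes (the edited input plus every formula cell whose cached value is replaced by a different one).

D5 now evaluates to 0.
Run set: A2, A4, A12, B10, D5, D8, E8, H7 (8 run).
Changed values: A2, A12, B10, D5, D8, E8, F11, H7.

Initial pass — values computed on the first demand:
  A2 = MAX(8, 0) = 8
  E8 = MAX(8, -8) = 8
  A4 = MIN(0, 8) = 0
  G2 = ABS(0) = 0
  H7 = 8 - 0 = 8
  B10 = MIN(8, 8) = 8
  D8 = MIN(8, 8) = 8
  A12 = ABS(8) = 8
  D5 = 0 - 8 = -8

Second demand — change propagation:
  A2: re-runs because F11 8->-9; new result 0.
  E8: re-runs because A2 8->0; new result 0.
  A4: re-runs because E8 8->0; new result 0 (unchanged).
  H7: re-runs because E8 8->0; new result 0.
  B10: re-runs because H7 8->0; E8 8->0; new result 0.
  D8: re-runs because B10 8->0; H7 8->0; new result 0.
  A12: re-runs because D8 8->0; new result 0.
  D5: re-runs because A12 8->0; new result 0.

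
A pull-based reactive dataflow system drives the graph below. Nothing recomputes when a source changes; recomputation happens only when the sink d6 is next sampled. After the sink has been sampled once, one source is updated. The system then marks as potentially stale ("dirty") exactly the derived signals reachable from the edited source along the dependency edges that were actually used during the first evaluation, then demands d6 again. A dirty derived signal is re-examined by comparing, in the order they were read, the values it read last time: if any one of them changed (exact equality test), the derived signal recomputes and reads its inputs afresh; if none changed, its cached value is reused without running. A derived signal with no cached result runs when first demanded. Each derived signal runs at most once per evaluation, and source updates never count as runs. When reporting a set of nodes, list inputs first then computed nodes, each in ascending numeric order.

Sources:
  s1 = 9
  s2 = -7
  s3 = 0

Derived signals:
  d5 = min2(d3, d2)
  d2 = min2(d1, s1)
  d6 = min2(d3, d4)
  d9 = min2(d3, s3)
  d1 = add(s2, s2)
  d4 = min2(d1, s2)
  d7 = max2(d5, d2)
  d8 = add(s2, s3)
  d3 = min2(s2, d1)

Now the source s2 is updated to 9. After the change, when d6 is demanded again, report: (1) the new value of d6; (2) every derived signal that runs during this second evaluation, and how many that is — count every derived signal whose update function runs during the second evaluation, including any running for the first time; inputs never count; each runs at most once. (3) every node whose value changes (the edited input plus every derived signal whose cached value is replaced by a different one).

New value of d6: 9.
Derived signals that run: d1, d3, d4, d6 — 4 in total.
Values that change: s2, d1, d3, d4, d6.

First evaluation (everything demanded from the output):
  d1 = add(-7, -7) = -14
  d3 = min2(-7, -14) = -14
  d4 = min2(-14, -7) = -14
  d6 = min2(-14, -14) = -14

Propagation after the edit:
  d1: runs — s2 -7->9; s2 -7->9; result 18.
  d3: runs — s2 -7->9; d1 -14->18; result 9.
  d4: runs — d1 -14->18; s2 -7->9; result 9.
  d6: runs — d3 -14->9; d4 -14->9; result 9.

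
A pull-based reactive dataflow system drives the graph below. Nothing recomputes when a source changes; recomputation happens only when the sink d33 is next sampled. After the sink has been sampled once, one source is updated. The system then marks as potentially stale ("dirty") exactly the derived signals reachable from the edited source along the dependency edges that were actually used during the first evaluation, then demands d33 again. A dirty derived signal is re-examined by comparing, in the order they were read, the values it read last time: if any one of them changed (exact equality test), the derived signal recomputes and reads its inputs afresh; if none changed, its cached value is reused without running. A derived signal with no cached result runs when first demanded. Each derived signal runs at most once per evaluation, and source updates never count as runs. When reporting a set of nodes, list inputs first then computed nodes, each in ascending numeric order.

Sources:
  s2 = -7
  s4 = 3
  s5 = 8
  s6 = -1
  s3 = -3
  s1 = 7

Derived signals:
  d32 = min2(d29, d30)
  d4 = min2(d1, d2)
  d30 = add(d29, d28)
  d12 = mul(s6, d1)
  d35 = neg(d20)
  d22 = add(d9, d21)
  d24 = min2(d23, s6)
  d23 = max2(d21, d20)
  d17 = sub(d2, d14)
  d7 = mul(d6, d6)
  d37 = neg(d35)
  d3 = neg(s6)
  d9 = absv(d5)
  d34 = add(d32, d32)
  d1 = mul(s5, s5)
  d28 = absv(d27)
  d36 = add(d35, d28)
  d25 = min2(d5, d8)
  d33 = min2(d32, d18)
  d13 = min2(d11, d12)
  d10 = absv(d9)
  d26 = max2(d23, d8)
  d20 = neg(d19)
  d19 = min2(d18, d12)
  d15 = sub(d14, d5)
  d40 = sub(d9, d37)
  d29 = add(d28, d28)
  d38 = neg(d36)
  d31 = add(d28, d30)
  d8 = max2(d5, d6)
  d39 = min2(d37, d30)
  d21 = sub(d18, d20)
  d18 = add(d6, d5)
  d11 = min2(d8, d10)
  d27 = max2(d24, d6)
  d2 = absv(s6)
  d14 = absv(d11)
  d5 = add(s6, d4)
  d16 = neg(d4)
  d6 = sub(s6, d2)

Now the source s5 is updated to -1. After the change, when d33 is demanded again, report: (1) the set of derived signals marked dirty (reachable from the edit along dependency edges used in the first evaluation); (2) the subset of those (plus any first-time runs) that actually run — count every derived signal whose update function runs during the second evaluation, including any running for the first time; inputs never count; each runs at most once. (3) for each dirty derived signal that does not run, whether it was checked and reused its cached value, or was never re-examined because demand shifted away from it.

First evaluation (everything demanded from the output):
  d1 = mul(8, 8) = 64
  d2 = absv(-1) = 1
  d4 = min2(64, 1) = 1
  d5 = add(-1, 1) = 0
  d6 = sub(-1, 1) = -2
  d12 = mul(-1, 64) = -64
  d18 = add(-2, 0) = -2
  d19 = min2(-2, -64) = -64
  d20 = neg(-64) = 64
  d21 = sub(-2, 64) = -66
  d23 = max2(-66, 64) = 64
  d24 = min2(64, -1) = -1
  d27 = max2(-1, -2) = -1
  d28 = absv(-1) = 1
  d29 = add(1, 1) = 2
  d30 = add(2, 1) = 3
  d32 = min2(2, 3) = 2
  d33 = min2(2, -2) = -2

Propagation after the edit:
  d1: runs — s5 8->-1; s5 8->-1; result 1.
  d4: runs — d1 64->1; result 1 (same value as before).
  d5: checked — values it read are unchanged (s6 unchanged, d4 unchanged); reused cached 0 without running.
  d12: runs — d1 64->1; result -1.
  d18: checked — values it read are unchanged (d6 unchanged, d5 unchanged); reused cached -2 without running.
  d19: runs — d12 -64->-1; result -2.
  d20: runs — d19 -64->-2; result 2.
  d21: runs — d20 64->2; result -4.
  d23: runs — d21 -66->-4; d20 64->2; result 2.
  d24: runs — d23 64->2; result -1 (same value as before).
  d27: checked — values it read are unchanged (d24 unchanged, d6 unchanged); reused cached -1 without running.
  d28: checked — values it read are unchanged (d27 unchanged); reused cached 1 without running.
  d29: checked — values it read are unchanged (d28 unchanged, d28 unchanged); reused cached 2 without running.
  d30: checked — values it read are unchanged (d29 unchanged, d28 unchanged); reused cached 3 without running.
  d32: checked — values it read are unchanged (d29 unchanged, d30 unchanged); reused cached 2 without running.
  d33: checked — values it read are unchanged (d32 unchanged, d18 unchanged); reused cached -2 without running.

Key observation: the cutoff stops propagation at d5 — its inputs' values are unchanged, so it reuses its cache.

Marked dirty: d1, d4, d5, d12, d18, d19, d20, d21, d23, d24, d27, d28, d29, d30, d32, d33.
Derived signals that run: d1, d4, d12, d19, d20, d21, d23, d24 — 8 in total.
Checked but reused from cache: d5, d18, d27, d28, d29, d30, d32, d33.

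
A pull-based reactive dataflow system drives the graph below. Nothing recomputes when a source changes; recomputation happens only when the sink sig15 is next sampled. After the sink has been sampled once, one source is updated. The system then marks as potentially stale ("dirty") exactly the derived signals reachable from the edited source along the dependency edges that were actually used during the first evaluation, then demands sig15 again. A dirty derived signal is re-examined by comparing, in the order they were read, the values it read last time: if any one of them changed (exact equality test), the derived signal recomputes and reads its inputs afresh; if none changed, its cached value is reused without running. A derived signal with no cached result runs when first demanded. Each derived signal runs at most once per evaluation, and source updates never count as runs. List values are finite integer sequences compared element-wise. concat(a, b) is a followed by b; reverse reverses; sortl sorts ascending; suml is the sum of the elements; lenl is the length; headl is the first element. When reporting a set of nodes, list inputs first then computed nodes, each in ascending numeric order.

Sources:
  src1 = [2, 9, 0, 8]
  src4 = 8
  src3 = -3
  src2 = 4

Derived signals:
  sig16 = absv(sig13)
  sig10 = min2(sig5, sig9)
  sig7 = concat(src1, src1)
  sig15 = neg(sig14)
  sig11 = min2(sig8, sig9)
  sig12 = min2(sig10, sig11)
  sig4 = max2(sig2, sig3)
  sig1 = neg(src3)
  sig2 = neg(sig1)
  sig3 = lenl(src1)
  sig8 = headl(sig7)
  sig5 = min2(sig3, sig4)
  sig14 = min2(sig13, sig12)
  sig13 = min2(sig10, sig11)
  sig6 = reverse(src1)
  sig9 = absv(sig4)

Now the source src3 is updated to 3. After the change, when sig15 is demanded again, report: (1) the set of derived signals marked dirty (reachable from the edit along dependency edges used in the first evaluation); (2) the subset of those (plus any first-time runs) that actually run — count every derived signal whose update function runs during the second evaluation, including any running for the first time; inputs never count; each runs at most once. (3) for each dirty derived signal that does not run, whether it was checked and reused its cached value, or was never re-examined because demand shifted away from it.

First evaluation (everything demanded from the output):
  sig1 = neg(-3) = 3
  sig2 = neg(3) = -3
  sig3 = lenl([2, 9, 0, 8]) = 4
  sig4 = max2(-3, 4) = 4
  sig5 = min2(4, 4) = 4
  sig7 = concat([2, 9, 0, 8], [2, 9, 0, 8]) = [2, 9, 0, 8, 2, 9, 0, 8]
  sig8 = headl([2, 9, 0, 8, 2, 9, 0, 8]) = 2
  sig9 = absv(4) = 4
  sig10 = min2(4, 4) = 4
  sig11 = min2(2, 4) = 2
  sig12 = min2(4, 2) = 2
  sig13 = min2(4, 2) = 2
  sig14 = min2(2, 2) = 2
  sig15 = neg(2) = -2

Propagation after the edit:
  sig1: runs — src3 -3->3; result -3.
  sig2: runs — sig1 3->-3; result 3.
  sig4: runs — sig2 -3->3; result 4 (same value as before).
  sig5: checked — values it read are unchanged (sig3 unchanged, sig4 unchanged); reused cached 4 without running.
  sig9: checked — values it read are unchanged (sig4 unchanged); reused cached 4 without running.
  sig10: checked — values it read are unchanged (sig5 unchanged, sig9 unchanged); reused cached 4 without running.
  sig11: checked — values it read are unchanged (sig8 unchanged, sig9 unchanged); reused cached 2 without running.
  sig12: checked — values it read are unchanged (sig10 unchanged, sig11 unchanged); reused cached 2 without running.
  sig13: checked — values it read are unchanged (sig10 unchanged, sig11 unchanged); reused cached 2 without running.
  sig14: checked — values it read are unchanged (sig13 unchanged, sig12 unchanged); reused cached 2 without running.
  sig15: checked — values it read are unchanged (sig14 unchanged); reused cached -2 without running.

Key observation: the change is absorbed at sig4 — it re-runs but produces the same value, and the output's value is unchanged.

Marked dirty: sig1, sig2, sig4, sig5, sig9, sig10, sig11, sig12, sig13, sig14, sig15.
Derived signals that run: sig1, sig2, sig4 — 3 in total.
Checked but reused from cache: sig5, sig9, sig10, sig11, sig12, sig13, sig14, sig15.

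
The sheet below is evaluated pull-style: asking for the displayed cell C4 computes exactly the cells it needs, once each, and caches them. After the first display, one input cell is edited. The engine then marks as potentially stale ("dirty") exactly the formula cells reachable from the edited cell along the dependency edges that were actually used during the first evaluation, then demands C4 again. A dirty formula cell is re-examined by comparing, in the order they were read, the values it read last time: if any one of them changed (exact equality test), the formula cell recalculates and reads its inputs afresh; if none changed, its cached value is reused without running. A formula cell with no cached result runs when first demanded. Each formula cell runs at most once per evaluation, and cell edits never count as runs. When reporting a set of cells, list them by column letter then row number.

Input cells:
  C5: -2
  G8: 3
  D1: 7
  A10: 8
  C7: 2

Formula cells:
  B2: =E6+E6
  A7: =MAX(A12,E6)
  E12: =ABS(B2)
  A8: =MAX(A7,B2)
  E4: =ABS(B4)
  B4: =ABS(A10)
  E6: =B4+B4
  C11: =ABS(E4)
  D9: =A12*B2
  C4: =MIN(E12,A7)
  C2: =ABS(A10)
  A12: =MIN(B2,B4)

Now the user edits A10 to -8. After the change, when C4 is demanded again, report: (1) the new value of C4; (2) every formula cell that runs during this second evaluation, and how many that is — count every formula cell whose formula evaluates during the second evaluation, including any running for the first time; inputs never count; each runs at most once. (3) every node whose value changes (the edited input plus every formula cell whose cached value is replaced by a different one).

First demand of the output computes:
  B4 = ABS(8) = 8
  E6 = 8 + 8 = 16
  B2 = 16 + 16 = 32
  A12 = MIN(32, 8) = 8
  A7 = MAX(8, 16) = 16
  E12 = ABS(32) = 32
  C4 = MIN(32, 16) = 16

After the edit, cleaning proceeds:
  B4: a read changed (A10 8->-8) — executes, giving 8 — identical to its old value.
  E6: dirty, but its reads are unchanged (B4 unchanged, B4 unchanged); cached 16 stands.
  B2: dirty, but its reads are unchanged (E6 unchanged, E6 unchanged); cached 32 stands.
  A12: dirty, but its reads are unchanged (B2 unchanged, B4 unchanged); cached 8 stands.
  A7: dirty, but its reads are unchanged (A12 unchanged, E6 unchanged); cached 16 stands.
  E12: dirty, but its reads are unchanged (B2 unchanged); cached 32 stands.
  C4: dirty, but its reads are unchanged (E12 unchanged, A7 unchanged); cached 16 stands.

Note the absorption at B4: it re-runs yet its value is the same, leaving the output's value untouched.

Demanding C4 again yields 16.
1 formula cells run: B4.
The nodes whose values change: A10.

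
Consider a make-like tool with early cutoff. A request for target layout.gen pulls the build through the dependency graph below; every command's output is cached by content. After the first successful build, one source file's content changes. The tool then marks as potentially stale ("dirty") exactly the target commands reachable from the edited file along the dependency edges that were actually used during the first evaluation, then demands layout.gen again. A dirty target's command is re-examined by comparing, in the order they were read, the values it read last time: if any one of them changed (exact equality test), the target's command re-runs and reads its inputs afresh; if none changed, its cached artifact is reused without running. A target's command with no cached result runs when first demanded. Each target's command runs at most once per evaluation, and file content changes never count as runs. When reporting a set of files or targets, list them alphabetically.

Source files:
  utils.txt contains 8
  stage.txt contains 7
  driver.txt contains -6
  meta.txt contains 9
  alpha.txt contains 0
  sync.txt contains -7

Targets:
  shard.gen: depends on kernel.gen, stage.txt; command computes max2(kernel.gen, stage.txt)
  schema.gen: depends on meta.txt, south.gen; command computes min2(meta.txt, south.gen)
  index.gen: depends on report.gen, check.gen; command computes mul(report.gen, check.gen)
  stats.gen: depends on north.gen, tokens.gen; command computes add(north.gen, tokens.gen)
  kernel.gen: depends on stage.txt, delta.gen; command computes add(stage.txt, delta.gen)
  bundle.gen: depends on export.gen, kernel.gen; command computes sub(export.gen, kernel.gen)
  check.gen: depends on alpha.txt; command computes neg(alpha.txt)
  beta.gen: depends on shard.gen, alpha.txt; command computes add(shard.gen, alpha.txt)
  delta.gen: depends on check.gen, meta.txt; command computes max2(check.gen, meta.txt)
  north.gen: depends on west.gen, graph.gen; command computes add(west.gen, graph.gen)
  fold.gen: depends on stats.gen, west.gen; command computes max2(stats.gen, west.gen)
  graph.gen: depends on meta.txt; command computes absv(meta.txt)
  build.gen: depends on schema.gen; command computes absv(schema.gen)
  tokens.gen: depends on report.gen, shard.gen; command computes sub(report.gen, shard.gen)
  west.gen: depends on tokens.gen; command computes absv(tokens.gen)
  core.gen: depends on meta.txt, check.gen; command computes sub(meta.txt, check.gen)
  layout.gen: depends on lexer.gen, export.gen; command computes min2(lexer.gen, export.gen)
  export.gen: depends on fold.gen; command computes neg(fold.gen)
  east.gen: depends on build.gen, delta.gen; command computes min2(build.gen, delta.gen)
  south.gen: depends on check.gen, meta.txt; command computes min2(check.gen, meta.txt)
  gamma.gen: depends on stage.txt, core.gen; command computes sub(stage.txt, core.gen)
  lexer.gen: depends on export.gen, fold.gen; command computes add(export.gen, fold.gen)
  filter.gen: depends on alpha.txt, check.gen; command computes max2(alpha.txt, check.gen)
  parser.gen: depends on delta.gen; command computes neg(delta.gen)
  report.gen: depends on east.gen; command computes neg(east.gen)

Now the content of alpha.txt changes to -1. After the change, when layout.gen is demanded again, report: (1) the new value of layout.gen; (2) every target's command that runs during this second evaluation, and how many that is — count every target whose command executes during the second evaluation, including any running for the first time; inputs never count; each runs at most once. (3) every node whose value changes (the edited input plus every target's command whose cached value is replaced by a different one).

First demand of the output computes:
  check.gen = neg(0) = 0
  delta.gen = max2(0, 9) = 9
  graph.gen = absv(9) = 9
  kernel.gen = add(7, 9) = 16
  shard.gen = max2(16, 7) = 16
  south.gen = min2(0, 9) = 0
  schema.gen = min2(9, 0) = 0
  build.gen = absv(0) = 0
  east.gen = min2(0, 9) = 0
  report.gen = neg(0) = 0
  tokens.gen = sub(0, 16) = -16
  west.gen = absv(-16) = 16
  north.gen = add(16, 9) = 25
  stats.gen = add(25, -16) = 9
  fold.gen = max2(9, 16) = 16
  export.gen = neg(16) = -16
  lexer.gen = add(-16, 16) = 0
  layout.gen = min2(0, -16) = -16

After the edit, cleaning proceeds:
  check.gen: a read changed (alpha.txt 0->-1) — executes, giving 1.
  delta.gen: a read changed (check.gen 0->1) — executes, giving 9 — identical to its old value.
  kernel.gen: dirty, but its reads are unchanged (stage.txt unchanged, delta.gen unchanged); cached 16 stands.
  shard.gen: dirty, but its reads are unchanged (kernel.gen unchanged, stage.txt unchanged); cached 16 stands.
  south.gen: a read changed (check.gen 0->1) — executes, giving 1.
  schema.gen: a read changed (south.gen 0->1) — executes, giving 1.
  build.gen: a read changed (schema.gen 0->1) — executes, giving 1.
  east.gen: a read changed (build.gen 0->1) — executes, giving 1.
  report.gen: a read changed (east.gen 0->1) — executes, giving -1.
  tokens.gen: a read changed (report.gen 0->-1) — executes, giving -17.
  west.gen: a read changed (tokens.gen -16->-17) — executes, giving 17.
  north.gen: a read changed (west.gen 16->17) — executes, giving 26.
  stats.gen: a read changed (north.gen 25->26; tokens.gen -16->-17) — executes, giving 9 — identical to its old value.
  fold.gen: a read changed (west.gen 16->17) — executes, giving 17.
  export.gen: a read changed (fold.gen 16->17) — executes, giving -17.
  lexer.gen: a read changed (export.gen -16->-17; fold.gen 16->17) — executes, giving 0 — identical to its old value.
  layout.gen: a read changed (export.gen -16->-17) — executes, giving -17.

Note where the cutoff bites: kernel.gen is checked, finds nothing changed, and keeps its cache.

Demanding layout.gen again yields -17.
15 target commands run: build.gen, check.gen, delta.gen, east.gen, export.gen, fold.gen, layout.gen, lexer.gen, north.gen, report.gen, schema.gen, south.gen, stats.gen, tokens.gen, west.gen.
The nodes whose values change: alpha.txt, build.gen, check.gen, east.gen, export.gen, fold.gen, layout.gen, north.gen, report.gen, schema.gen, south.gen, tokens.gen, west.gen.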